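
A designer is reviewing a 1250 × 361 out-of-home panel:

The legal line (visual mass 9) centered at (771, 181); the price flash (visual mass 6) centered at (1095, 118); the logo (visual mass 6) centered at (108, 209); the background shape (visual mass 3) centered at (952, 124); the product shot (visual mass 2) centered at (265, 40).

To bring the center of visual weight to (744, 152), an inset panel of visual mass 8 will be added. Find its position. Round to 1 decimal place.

New total weight: (9 + 6 + 6 + 3 + 2) + 8 = 34.
x: need Σw·x = 34·744 = 25296. Existing = 9·771 + 6·1095 + 6·108 + 3·952 + 2·265 = 17543. Remainder 7753 / 8 ≈ 969.12.
y: need Σw·y = 34·152 = 5168. Existing = 9·181 + 6·118 + 6·209 + 3·124 + 2·40 = 4043. Remainder 1125 / 8 ≈ 140.62.

(969.1, 140.6)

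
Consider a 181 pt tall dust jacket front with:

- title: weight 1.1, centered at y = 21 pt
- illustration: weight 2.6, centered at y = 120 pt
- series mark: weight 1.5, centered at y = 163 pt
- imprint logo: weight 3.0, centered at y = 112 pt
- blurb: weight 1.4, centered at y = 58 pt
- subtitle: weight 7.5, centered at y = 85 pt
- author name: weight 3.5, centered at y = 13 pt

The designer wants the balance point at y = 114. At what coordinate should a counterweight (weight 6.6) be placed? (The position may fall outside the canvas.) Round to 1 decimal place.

After adding the counterweight, total weight = 1.1 + 2.6 + 1.5 + 3.0 + 1.4 + 7.5 + 3.5 + 6.6 = 27.2.
y: target moment 27.2×114 = 3100.8; current 1.1·21 + 2.6·120 + 1.5·163 + 3.0·112 + 1.4·58 + 7.5·85 + 3.5·13 = 1679.8; the counterweight supplies 1421.0, so y = 1421.0/6.6 ≈ 215.30.

y ≈ 215.3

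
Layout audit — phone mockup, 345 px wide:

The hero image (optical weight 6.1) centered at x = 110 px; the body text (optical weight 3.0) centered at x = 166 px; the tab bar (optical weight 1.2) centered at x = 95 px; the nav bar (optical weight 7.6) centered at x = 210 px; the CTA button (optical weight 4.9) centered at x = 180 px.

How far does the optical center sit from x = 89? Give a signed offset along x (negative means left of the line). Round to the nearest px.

Total weight = 6.1 + 3.0 + 1.2 + 7.6 + 4.9 = 22.8.
x: (6.1·110 + 3.0·166 + 1.2·95 + 7.6·210 + 4.9·180) / 22.8 = 3761.0 / 22.8 ≈ 164.96
Offset from x = 89: 164.96 − 89 ≈ 75.96.

≈ 76 px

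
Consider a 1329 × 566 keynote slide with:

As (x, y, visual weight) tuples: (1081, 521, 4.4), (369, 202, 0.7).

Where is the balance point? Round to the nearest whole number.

(983, 477)

Total weight = 4.4 + 0.7 = 5.1.
x: (4.4·1081 + 0.7·369) / 5.1 = 5014.7 / 5.1 ≈ 983.27
y: (4.4·521 + 0.7·202) / 5.1 = 2433.8 / 5.1 ≈ 477.22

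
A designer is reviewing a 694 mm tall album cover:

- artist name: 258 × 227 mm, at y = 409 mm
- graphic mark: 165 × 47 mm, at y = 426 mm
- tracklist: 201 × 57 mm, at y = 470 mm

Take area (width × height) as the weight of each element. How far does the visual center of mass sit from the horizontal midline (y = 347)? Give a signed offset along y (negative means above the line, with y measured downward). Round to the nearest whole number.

≈ 73 mm

Areas → weights: artist name 258·227 = 58566, graphic mark 165·47 = 7755, tracklist 201·57 = 11457; Σw = 77778.
y-moment: 58566·409 + 7755·426 + 11457·470 = 32641914; centroid 32641914/77778 ≈ 419.68.
Against y = 347, that's 419.68 − 347 = 72.68.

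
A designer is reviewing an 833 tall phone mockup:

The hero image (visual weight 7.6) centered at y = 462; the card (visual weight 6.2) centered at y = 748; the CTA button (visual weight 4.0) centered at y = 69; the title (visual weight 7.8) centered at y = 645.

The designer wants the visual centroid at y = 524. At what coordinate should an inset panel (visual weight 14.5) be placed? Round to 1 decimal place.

New total weight: (7.6 + 6.2 + 4.0 + 7.8) + 14.5 = 40.1.
Along y: (13455.8 + 14.5·y) / 40.1 = 524 (existing moment 7.6·462 + 6.2·748 + 4.0·69 + 7.8·645 = 13455.8) ⇒ y = (21012.4 − 13455.8) / 14.5 ≈ 521.14.

y ≈ 521.1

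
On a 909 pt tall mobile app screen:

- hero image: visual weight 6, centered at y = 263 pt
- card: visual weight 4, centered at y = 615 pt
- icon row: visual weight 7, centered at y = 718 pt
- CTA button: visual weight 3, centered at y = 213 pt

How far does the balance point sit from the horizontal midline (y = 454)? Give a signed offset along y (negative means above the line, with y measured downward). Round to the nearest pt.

≈ 31 pt

Total weight = 6 + 4 + 7 + 3 = 20.
Σw·y = 6·263 + 4·615 + 7·718 + 3·213 = 9703, so ȳ = 9703/20 ≈ 485.15.
Difference: 485.15 − 454 ≈ 31.15.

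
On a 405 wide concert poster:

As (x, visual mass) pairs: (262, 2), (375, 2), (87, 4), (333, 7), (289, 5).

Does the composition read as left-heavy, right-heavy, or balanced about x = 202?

Total weight = 2 + 2 + 4 + 7 + 5 = 20.
x-moment: 2·262 + 2·375 + 4·87 + 7·333 + 5·289 = 5398; centroid 5398/20 ≈ 269.90.
269.9 lies right of the midline 202, so the layout is right-heavy.

right-heavy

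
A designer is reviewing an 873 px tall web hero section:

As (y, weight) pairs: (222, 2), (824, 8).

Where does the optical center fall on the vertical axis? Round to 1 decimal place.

Σw = 2 + 8 = 10.
Σw·y = 2·222 + 8·824 = 7036, so ȳ = 7036/10 ≈ 703.60.

y ≈ 703.6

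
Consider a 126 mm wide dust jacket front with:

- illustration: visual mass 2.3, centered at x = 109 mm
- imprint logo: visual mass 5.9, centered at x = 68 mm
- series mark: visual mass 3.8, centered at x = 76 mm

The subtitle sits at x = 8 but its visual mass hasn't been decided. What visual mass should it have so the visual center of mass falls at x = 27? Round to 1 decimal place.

w ≈ 32.5

Known weights sum to 2.3 + 5.9 + 3.8 = 12.0; their moment is 2.3·109 + 5.9·68 + 3.8·76 = 940.7.
Set Σw·x/Σw = 27: (940.7 + 8w) = 27·(12.0 + w).
Solving: w = (27·12.0 − 940.7) / (8 − 27) = -616.7 / -19 ≈ 32.46.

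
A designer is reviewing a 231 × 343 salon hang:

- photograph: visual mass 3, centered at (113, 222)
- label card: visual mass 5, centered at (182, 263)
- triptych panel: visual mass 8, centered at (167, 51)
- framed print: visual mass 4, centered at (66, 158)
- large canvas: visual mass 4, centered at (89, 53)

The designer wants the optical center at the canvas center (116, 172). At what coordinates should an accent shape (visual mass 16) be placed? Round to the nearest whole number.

After adding the accent shape, total weight = 3 + 5 + 8 + 4 + 4 + 16 = 40.
Along x: (3205 + 16·x) / 40 = 116 (existing moment 3·113 + 5·182 + 8·167 + 4·66 + 4·89 = 3205) ⇒ x = (4640 − 3205) / 16 ≈ 89.69.
Along y: (3233 + 16·y) / 40 = 172 (existing moment 3·222 + 5·263 + 8·51 + 4·158 + 4·53 = 3233) ⇒ y = (6880 − 3233) / 16 ≈ 227.94.

(90, 228)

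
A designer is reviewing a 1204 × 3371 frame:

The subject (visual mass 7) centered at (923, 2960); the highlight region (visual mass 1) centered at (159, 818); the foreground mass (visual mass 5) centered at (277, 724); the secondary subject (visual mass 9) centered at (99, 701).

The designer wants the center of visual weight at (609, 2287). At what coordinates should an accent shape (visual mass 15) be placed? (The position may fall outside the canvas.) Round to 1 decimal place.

(909.1, 3543.5)

New total weight: (7 + 1 + 5 + 9) + 15 = 37.
Along x: (8896 + 15·x) / 37 = 609 (existing moment 7·923 + 1·159 + 5·277 + 9·99 = 8896) ⇒ x = (22533 − 8896) / 15 ≈ 909.13.
Along y: (31467 + 15·y) / 37 = 2287 (existing moment 7·2960 + 1·818 + 5·724 + 9·701 = 31467) ⇒ y = (84619 − 31467) / 15 ≈ 3543.47.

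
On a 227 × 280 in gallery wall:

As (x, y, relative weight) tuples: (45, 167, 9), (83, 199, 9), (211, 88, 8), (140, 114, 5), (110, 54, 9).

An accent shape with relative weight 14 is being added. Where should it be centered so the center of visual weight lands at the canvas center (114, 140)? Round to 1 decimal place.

(116.1, 179.0)

After adding the accent shape, total weight = 9 + 9 + 8 + 5 + 9 + 14 = 54.
Along x: (4530 + 14·x) / 54 = 114 (existing moment 9·45 + 9·83 + 8·211 + 5·140 + 9·110 = 4530) ⇒ x = (6156 − 4530) / 14 ≈ 116.14.
Along y: (5054 + 14·y) / 54 = 140 (existing moment 9·167 + 9·199 + 8·88 + 5·114 + 9·54 = 5054) ⇒ y = (7560 − 5054) / 14 ≈ 179.00.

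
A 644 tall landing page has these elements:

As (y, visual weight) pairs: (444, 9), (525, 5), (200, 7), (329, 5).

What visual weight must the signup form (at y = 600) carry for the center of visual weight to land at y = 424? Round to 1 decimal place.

w ≈ 7.7

Known weights sum to 9 + 5 + 7 + 5 = 26; their moment is 9·444 + 5·525 + 7·200 + 5·329 = 9666.
For the centroid to hit 424: (9666 + w·600) / (26 + w) = 424.
Solving: w = (424·26 − 9666) / (600 − 424) = 1358 / 176 ≈ 7.72.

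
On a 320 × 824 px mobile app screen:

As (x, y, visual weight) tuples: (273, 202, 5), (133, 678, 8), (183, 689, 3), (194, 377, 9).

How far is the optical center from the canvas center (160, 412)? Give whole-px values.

Σw = 5 + 8 + 3 + 9 = 25.
x: (5·273 + 8·133 + 3·183 + 9·194) / 25 = 4724 / 25 ≈ 188.96
y: (5·202 + 8·678 + 3·689 + 9·377) / 25 = 11894 / 25 ≈ 475.76
Relative to (160, 412): Δ = (28.96, 63.76); |Δ| = √(28.96² + 63.76²) ≈ 70.03.

≈ 70 px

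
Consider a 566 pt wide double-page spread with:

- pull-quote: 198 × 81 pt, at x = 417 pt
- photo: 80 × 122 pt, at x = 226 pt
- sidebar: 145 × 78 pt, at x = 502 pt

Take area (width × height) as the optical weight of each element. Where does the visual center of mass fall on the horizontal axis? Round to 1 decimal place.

x ≈ 392.7

Taking area as weight: pull-quote 198·81 = 16038, photo 80·122 = 9760, sidebar 145·78 = 11310. Sum 37108.
Σw·x = 16038·417 + 9760·226 + 11310·502 = 14571226, so x̄ = 14571226/37108 ≈ 392.67.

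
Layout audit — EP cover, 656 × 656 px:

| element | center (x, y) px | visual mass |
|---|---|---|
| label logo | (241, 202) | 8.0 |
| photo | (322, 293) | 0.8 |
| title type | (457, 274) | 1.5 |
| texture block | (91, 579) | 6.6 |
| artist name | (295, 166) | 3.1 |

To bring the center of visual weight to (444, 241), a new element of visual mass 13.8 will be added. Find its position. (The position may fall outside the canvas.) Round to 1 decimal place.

With the new element, Σw becomes 8.0 + 0.8 + 1.5 + 6.6 + 3.1 + 13.8 = 33.8.
x: target moment 33.8×444 = 15007.2; current 8.0·241 + 0.8·322 + 1.5·457 + 6.6·91 + 3.1·295 = 4386.2; the new element supplies 10621.0, so x = 10621.0/13.8 ≈ 769.64.
y: target moment 33.8×241 = 8145.8; current 8.0·202 + 0.8·293 + 1.5·274 + 6.6·579 + 3.1·166 = 6597.4; the new element supplies 1548.4, so y = 1548.4/13.8 ≈ 112.20.

(769.6, 112.2)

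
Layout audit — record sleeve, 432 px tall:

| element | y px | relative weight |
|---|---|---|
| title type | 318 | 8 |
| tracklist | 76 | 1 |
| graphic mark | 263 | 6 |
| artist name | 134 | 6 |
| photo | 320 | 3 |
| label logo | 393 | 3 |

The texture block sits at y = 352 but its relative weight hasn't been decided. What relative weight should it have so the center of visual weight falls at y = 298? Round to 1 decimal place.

Fixed elements: Σw = 8 + 1 + 6 + 6 + 3 + 3 = 27, Σw·y = 8·318 + 1·76 + 6·263 + 6·134 + 3·320 + 3·393 = 7141.
Balance at y = 298 requires (7141 + w·352) / (27 + w) = 298.
Rearranging, w·(352 − 298) = 298·27 − 7141 = 905, so w ≈ 905/54 = 16.76.

w ≈ 16.8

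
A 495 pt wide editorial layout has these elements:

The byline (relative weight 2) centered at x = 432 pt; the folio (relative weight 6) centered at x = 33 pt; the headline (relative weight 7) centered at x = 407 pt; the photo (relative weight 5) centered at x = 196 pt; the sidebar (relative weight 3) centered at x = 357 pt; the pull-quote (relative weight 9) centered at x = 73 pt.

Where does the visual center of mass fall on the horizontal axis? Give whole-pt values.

x ≈ 207

Total weight = 2 + 6 + 7 + 5 + 3 + 9 = 32.
Σw·x = 6619; x̄ = 6619/32 ≈ 206.84.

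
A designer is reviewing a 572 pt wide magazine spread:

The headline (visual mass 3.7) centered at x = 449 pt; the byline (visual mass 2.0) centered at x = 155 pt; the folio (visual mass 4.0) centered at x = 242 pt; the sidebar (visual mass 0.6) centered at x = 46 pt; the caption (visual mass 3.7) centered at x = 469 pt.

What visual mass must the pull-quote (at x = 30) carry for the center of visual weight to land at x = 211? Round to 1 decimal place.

w ≈ 9.7

Known weights sum to 3.7 + 2.0 + 4.0 + 0.6 + 3.7 = 14.0; their moment is 3.7·449 + 2.0·155 + 4.0·242 + 0.6·46 + 3.7·469 = 4702.2.
Set Σw·x/Σw = 211: (4702.2 + 30w) = 211·(14.0 + w).
So w = (211·14.0 − 4702.2)/(30 − 211) = -1748.2/-181 ≈ 9.66.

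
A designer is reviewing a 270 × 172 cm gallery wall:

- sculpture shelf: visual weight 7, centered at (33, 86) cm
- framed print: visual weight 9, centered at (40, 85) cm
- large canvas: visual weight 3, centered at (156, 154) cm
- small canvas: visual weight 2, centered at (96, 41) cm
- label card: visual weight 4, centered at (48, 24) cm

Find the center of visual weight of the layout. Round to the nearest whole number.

Total weight = 7 + 9 + 3 + 2 + 4 = 25.
x: (7·33 + 9·40 + 3·156 + 2·96 + 4·48) / 25 = 1443 / 25 ≈ 57.72
y: (7·86 + 9·85 + 3·154 + 2·41 + 4·24) / 25 = 2007 / 25 ≈ 80.28

(58, 80)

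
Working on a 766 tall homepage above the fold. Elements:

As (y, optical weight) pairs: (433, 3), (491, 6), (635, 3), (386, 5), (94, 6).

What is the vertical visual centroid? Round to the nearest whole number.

y ≈ 376

Total weight = 3 + 6 + 3 + 5 + 6 = 23.
y-moment: 3·433 + 6·491 + 3·635 + 5·386 + 6·94 = 8644; centroid 8644/23 ≈ 375.83.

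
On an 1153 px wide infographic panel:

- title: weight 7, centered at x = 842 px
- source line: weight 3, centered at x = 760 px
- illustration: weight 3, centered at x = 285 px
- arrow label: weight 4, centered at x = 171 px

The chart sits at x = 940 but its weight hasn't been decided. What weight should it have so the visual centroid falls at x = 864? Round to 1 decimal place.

Known weights sum to 7 + 3 + 3 + 4 = 17; their moment is 7·842 + 3·760 + 3·285 + 4·171 = 9713.
Balance at x = 864 requires (9713 + w·940) / (17 + w) = 864.
Solving: w = (864·17 − 9713) / (940 − 864) = 4975 / 76 ≈ 65.46.

w ≈ 65.5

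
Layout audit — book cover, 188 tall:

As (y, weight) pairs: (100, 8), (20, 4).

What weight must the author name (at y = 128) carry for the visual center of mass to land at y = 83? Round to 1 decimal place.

Existing Σw = 12 (8 + 4); existing moment 8·100 + 4·20 = 880.
Set Σw·y/Σw = 83: (880 + 128w) = 83·(12 + w).
Solving: w = (83·12 − 880) / (128 − 83) = 116 / 45 ≈ 2.58.

w ≈ 2.6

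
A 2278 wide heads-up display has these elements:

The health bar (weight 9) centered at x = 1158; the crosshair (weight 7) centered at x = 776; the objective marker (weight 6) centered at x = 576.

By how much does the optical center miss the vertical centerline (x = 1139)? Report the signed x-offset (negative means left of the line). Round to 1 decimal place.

Weights sum to 9 + 7 + 6 = 22.
x: (9·1158 + 7·776 + 6·576) / 22 = 19310 / 22 ≈ 877.73
Against x = 1139, that's 877.73 − 1139 = -261.27.

≈ -261.3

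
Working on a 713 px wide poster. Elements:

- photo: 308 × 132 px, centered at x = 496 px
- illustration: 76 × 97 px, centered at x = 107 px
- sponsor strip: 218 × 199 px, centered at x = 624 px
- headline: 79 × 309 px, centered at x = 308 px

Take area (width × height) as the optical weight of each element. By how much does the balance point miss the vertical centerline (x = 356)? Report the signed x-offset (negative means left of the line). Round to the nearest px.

≈ 124 px

Taking area as weight: photo 308·132 = 40656, illustration 76·97 = 7372, sponsor strip 218·199 = 43382, headline 79·309 = 24411. Sum 115821.
x: (40656·496 + 7372·107 + 43382·624 + 24411·308) / 115821 = 55543136 / 115821 ≈ 479.56
Difference: 479.56 − 356 ≈ 123.56.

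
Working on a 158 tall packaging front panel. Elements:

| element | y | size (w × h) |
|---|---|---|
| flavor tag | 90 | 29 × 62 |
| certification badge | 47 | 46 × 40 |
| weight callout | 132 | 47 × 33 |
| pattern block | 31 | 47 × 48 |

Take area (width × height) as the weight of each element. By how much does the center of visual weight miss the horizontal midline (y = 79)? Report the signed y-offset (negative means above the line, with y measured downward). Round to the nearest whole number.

Taking area as weight: flavor tag 29·62 = 1798, certification badge 46·40 = 1840, weight callout 47·33 = 1551, pattern block 47·48 = 2256. Sum 7445.
y-moment: 1798·90 + 1840·47 + 1551·132 + 2256·31 = 522968; centroid 522968/7445 ≈ 70.24.
Difference: 70.24 − 79 ≈ -8.76.

≈ -9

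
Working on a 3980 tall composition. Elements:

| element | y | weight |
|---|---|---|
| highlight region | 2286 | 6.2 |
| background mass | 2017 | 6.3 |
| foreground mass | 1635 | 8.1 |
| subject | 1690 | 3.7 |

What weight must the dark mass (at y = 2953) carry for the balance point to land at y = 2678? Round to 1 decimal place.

Existing Σw = 24.3 (6.2 + 6.3 + 8.1 + 3.7); existing moment 6.2·2286 + 6.3·2017 + 8.1·1635 + 3.7·1690 = 46376.8.
Balance at y = 2678 requires (46376.8 + w·2953) / (24.3 + w) = 2678.
Solving: w = (2678·24.3 − 46376.8) / (2953 − 2678) = 18698.6 / 275 ≈ 67.99.

w ≈ 68.0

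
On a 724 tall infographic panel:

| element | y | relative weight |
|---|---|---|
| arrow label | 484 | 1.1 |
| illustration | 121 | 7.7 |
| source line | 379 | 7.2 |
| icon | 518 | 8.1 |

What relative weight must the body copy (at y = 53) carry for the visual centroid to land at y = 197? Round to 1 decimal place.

w ≈ 25.3

Fixed elements: Σw = 1.1 + 7.7 + 7.2 + 8.1 = 24.1, Σw·y = 1.1·484 + 7.7·121 + 7.2·379 + 8.1·518 = 8388.7.
Set Σw·y/Σw = 197: (8388.7 + 53w) = 197·(24.1 + w).
Rearranging, w·(53 − 197) = 197·24.1 − 8388.7 = -3641.0, so w ≈ -3641.0/-144 = 25.28.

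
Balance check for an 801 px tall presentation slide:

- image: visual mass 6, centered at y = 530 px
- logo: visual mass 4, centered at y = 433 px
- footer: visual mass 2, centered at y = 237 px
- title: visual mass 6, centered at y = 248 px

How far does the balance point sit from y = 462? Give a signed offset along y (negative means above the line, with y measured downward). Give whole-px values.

≈ -80 px

Σw = 6 + 4 + 2 + 6 = 18.
y-moment: 6·530 + 4·433 + 2·237 + 6·248 = 6874; centroid 6874/18 ≈ 381.89.
Against y = 462, that's 381.89 − 462 = -80.11.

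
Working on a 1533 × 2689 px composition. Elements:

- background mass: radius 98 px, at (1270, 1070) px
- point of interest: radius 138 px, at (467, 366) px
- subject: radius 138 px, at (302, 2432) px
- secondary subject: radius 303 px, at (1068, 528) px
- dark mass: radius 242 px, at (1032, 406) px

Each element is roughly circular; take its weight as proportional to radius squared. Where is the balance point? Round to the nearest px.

r² weights: background mass 98² = 9604, point of interest 138² = 19044, subject 138² = 19044, secondary subject 303² = 91809, dark mass 242² = 58564. Total = 198065.
Σw·x = 9604·1270 + 19044·467 + 19044·302 + 91809·1068 + 58564·1032 = 185331976, so x̄ = 185331976/198065 ≈ 935.71.
Σw·y = 9604·1070 + 19044·366 + 19044·2432 + 91809·528 + 58564·406 = 135813528, so ȳ = 135813528/198065 ≈ 685.70.

(936, 686)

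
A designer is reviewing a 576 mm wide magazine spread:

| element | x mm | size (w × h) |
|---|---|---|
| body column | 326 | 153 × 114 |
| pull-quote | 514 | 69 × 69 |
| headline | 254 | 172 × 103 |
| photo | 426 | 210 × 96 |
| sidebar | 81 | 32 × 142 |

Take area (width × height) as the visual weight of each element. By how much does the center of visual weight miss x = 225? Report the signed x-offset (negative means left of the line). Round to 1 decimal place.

Areas → weights: body column 153·114 = 17442, pull-quote 69·69 = 4761, headline 172·103 = 17716, photo 210·96 = 20160, sidebar 32·142 = 4544; Σw = 64623.
x: (17442·326 + 4761·514 + 17716·254 + 20160·426 + 4544·81) / 64623 = 21589334 / 64623 ≈ 334.08
Difference: 334.08 − 225 ≈ 109.08.

≈ 109.1 mm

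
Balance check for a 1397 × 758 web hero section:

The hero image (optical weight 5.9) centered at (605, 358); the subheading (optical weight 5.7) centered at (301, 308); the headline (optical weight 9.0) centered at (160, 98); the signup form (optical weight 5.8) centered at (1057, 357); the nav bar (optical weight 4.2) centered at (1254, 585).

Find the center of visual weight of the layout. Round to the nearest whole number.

Total weight = 5.9 + 5.7 + 9.0 + 5.8 + 4.2 = 30.6.
x-moment: 5.9·605 + 5.7·301 + 9.0·160 + 5.8·1057 + 4.2·1254 = 18122.6; centroid 18122.6/30.6 ≈ 592.24.
y-moment: 5.9·358 + 5.7·308 + 9.0·98 + 5.8·357 + 4.2·585 = 9277.4; centroid 9277.4/30.6 ≈ 303.18.

(592, 303)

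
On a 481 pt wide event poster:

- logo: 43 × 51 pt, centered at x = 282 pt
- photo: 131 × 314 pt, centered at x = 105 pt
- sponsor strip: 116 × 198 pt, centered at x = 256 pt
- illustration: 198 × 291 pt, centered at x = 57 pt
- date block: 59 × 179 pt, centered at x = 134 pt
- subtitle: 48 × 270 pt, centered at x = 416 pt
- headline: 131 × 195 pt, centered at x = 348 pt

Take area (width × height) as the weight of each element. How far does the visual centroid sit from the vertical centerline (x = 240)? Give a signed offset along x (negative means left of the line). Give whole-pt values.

Areas: logo 43·51 = 2193, photo 131·314 = 41134, sponsor strip 116·198 = 22968, illustration 198·291 = 57618, date block 59·179 = 10561, subtitle 48·270 = 12960, headline 131·195 = 25545. Total weight = 172979.
Σw·x = 29797724; x̄ = 29797724/172979 ≈ 172.26.
Difference: 172.26 − 240 ≈ -67.74.

≈ -68 pt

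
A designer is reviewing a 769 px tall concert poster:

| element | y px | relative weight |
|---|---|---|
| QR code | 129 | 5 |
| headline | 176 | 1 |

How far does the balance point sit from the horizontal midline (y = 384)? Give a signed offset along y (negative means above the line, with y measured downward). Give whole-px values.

≈ -247 px

Weights sum to 5 + 1 = 6.
y-moment: 5·129 + 1·176 = 821; centroid 821/6 ≈ 136.83.
Difference: 136.83 − 384 ≈ -247.17.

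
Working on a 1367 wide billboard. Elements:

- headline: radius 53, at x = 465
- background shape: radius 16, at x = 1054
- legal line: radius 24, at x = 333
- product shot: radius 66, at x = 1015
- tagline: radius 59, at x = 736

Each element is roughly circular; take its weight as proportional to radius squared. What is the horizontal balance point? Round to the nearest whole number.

x ≈ 762

r² weights: headline 53² = 2809, background shape 16² = 256, legal line 24² = 576, product shot 66² = 4356, tagline 59² = 3481. Total = 11478.
x-moment: 2809·465 + 256·1054 + 576·333 + 4356·1015 + 3481·736 = 8751173; centroid 8751173/11478 ≈ 762.43.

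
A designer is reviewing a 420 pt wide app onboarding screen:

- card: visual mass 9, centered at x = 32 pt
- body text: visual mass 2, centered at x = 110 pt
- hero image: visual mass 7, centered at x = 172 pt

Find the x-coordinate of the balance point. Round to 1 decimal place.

Total weight = 9 + 2 + 7 = 18.
x-moment: 9·32 + 2·110 + 7·172 = 1712; centroid 1712/18 ≈ 95.11.

x ≈ 95.1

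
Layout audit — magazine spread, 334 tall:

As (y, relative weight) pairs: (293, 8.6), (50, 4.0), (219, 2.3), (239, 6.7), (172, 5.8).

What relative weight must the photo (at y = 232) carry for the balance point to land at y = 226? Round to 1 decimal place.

w ≈ 61.7

Fixed elements: Σw = 8.6 + 4.0 + 2.3 + 6.7 + 5.8 = 27.4, Σw·y = 8.6·293 + 4.0·50 + 2.3·219 + 6.7·239 + 5.8·172 = 5822.4.
For the centroid to hit 226: (5822.4 + w·232) / (27.4 + w) = 226.
Solving: w = (226·27.4 − 5822.4) / (232 − 226) = 370.0 / 6 ≈ 61.67.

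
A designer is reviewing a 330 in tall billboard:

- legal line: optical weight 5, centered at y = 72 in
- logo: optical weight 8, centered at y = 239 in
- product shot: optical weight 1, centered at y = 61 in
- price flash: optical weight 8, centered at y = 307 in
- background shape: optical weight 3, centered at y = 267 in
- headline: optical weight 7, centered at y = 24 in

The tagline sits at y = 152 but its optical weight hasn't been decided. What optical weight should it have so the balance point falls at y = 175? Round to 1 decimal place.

w ≈ 6.9

Existing Σw = 32 (5 + 8 + 1 + 8 + 3 + 7); existing moment 5·72 + 8·239 + 1·61 + 8·307 + 3·267 + 7·24 = 5758.
Balance at y = 175 requires (5758 + w·152) / (32 + w) = 175.
Solving: w = (175·32 − 5758) / (152 − 175) = -158 / -23 ≈ 6.87.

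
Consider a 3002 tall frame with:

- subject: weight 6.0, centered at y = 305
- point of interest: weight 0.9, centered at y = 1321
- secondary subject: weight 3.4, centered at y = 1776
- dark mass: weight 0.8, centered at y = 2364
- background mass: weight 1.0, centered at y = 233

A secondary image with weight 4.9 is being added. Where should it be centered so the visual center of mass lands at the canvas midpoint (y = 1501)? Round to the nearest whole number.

With the secondary image, Σw becomes 6.0 + 0.9 + 3.4 + 0.8 + 1.0 + 4.9 = 17.0.
y: target moment 17.0×1501 = 25517.0; current 6.0·305 + 0.9·1321 + 3.4·1776 + 0.8·2364 + 1.0·233 = 11181.5; the secondary image supplies 14335.5, so y = 14335.5/4.9 ≈ 2925.61.

y ≈ 2926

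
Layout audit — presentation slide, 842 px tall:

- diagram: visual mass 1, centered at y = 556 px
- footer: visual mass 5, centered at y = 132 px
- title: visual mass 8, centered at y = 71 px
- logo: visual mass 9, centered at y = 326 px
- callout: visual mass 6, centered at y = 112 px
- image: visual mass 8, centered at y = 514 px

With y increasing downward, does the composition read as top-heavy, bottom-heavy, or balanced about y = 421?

Σw = 1 + 5 + 8 + 9 + 6 + 8 = 37.
y: moment 9502 / weight 37 ≈ 256.81
Since 256.8 is above (smaller y than) 421, the composition reads top-heavy.

top-heavy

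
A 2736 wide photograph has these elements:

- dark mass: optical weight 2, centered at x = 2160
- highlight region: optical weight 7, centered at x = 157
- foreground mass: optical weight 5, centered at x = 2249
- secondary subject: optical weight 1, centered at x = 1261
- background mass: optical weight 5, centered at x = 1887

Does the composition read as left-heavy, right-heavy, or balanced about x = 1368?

Σw = 2 + 7 + 5 + 1 + 5 = 20.
Σw·x = 2·2160 + 7·157 + 5·2249 + 1·1261 + 5·1887 = 27360, so x̄ = 27360/20 ≈ 1368.00.
That equals the midline 1368 — balanced.

balanced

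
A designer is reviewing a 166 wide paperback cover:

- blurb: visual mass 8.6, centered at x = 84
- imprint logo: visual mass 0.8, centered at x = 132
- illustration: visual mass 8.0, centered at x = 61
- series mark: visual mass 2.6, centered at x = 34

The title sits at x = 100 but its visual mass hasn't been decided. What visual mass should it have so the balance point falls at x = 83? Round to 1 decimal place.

w ≈ 15.0

Known weights sum to 8.6 + 0.8 + 8.0 + 2.6 = 20.0; their moment is 8.6·84 + 0.8·132 + 8.0·61 + 2.6·34 = 1404.4.
Set Σw·x/Σw = 83: (1404.4 + 100w) = 83·(20.0 + w).
So w = (83·20.0 − 1404.4)/(100 − 83) = 255.6/17 ≈ 15.04.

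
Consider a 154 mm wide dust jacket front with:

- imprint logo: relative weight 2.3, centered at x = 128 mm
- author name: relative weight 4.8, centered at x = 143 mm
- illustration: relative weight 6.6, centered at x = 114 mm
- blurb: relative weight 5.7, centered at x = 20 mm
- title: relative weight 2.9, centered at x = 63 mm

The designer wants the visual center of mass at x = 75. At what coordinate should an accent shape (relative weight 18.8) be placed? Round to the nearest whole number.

x ≈ 56

With the accent shape, Σw becomes 2.3 + 4.8 + 6.6 + 5.7 + 2.9 + 18.8 = 41.1.
x: target moment 41.1×75 = 3082.5; current 2.3·128 + 4.8·143 + 6.6·114 + 5.7·20 + 2.9·63 = 2029.9; the accent shape supplies 1052.6, so x = 1052.6/18.8 ≈ 55.99.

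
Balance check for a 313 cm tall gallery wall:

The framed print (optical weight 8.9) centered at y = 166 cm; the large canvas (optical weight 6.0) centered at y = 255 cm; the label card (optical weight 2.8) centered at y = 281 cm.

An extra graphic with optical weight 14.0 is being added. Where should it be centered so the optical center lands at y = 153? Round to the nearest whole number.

y ≈ 75

With the extra graphic, Σw becomes 8.9 + 6.0 + 2.8 + 14.0 = 31.7.
y: target moment 31.7×153 = 4850.1; current 8.9·166 + 6.0·255 + 2.8·281 = 3794.2; the extra graphic supplies 1055.9, so y = 1055.9/14.0 ≈ 75.42.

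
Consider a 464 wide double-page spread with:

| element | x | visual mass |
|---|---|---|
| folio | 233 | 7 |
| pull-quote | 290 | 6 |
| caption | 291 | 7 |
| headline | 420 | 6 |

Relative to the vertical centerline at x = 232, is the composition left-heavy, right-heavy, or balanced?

Weights sum to 7 + 6 + 7 + 6 = 26.
x-moment: 7·233 + 6·290 + 7·291 + 6·420 = 7928; centroid 7928/26 ≈ 304.92.
304.9 vs midline 232 → right-heavy.

right-heavy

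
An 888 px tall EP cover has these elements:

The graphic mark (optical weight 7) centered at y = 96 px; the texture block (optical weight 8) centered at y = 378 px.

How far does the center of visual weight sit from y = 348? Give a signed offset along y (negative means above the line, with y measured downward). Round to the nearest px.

Weights sum to 7 + 8 = 15.
Σw·y = 7·96 + 8·378 = 3696, so ȳ = 3696/15 ≈ 246.40.
Offset from y = 348: 246.40 − 348 ≈ -101.60.

≈ -102 px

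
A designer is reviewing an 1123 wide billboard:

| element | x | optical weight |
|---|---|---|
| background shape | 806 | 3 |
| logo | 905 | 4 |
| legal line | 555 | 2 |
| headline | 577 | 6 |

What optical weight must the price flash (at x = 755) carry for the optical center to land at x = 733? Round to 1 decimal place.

w ≈ 17.5

Existing Σw = 15 (3 + 4 + 2 + 6); existing moment 3·806 + 4·905 + 2·555 + 6·577 = 10610.
Set Σw·x/Σw = 733: (10610 + 755w) = 733·(15 + w).
Rearranging, w·(755 − 733) = 733·15 − 10610 = 385, so w ≈ 385/22 = 17.50.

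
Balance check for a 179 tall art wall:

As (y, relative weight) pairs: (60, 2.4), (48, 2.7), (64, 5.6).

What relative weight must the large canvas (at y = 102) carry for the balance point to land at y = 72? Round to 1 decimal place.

Fixed elements: Σw = 2.4 + 2.7 + 5.6 = 10.7, Σw·y = 2.4·60 + 2.7·48 + 5.6·64 = 632.0.
Set Σw·y/Σw = 72: (632.0 + 102w) = 72·(10.7 + w).
Rearranging, w·(102 − 72) = 72·10.7 − 632.0 = 138.4, so w ≈ 138.4/30 = 4.61.

w ≈ 4.6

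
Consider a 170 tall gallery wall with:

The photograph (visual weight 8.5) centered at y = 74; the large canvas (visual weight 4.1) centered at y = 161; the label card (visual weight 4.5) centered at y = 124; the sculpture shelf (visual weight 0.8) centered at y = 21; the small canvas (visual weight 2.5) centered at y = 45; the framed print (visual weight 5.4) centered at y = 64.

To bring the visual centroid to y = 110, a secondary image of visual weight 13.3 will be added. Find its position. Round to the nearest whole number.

New total weight: (8.5 + 4.1 + 4.5 + 0.8 + 2.5 + 5.4) + 13.3 = 39.1.
y: target moment 39.1×110 = 4301.0; current 8.5·74 + 4.1·161 + 4.5·124 + 0.8·21 + 2.5·45 + 5.4·64 = 2322.0; the secondary image supplies 1979.0, so y = 1979.0/13.3 ≈ 148.80.

y ≈ 149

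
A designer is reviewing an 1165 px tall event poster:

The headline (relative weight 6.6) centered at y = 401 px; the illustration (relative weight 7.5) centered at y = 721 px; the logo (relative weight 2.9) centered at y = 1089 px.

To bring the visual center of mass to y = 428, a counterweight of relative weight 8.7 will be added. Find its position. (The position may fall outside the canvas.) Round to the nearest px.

With the counterweight, Σw becomes 6.6 + 7.5 + 2.9 + 8.7 = 25.7.
Along y: (11212.2 + 8.7·y) / 25.7 = 428 (existing moment 6.6·401 + 7.5·721 + 2.9·1089 = 11212.2) ⇒ y = (10999.6 − 11212.2) / 8.7 ≈ -24.44.

y ≈ -24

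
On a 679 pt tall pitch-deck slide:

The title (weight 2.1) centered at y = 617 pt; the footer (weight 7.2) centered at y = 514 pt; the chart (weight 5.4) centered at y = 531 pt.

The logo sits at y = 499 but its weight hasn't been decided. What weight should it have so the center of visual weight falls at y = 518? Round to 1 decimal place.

w ≈ 13.1

Known weights sum to 2.1 + 7.2 + 5.4 = 14.7; their moment is 2.1·617 + 7.2·514 + 5.4·531 = 7863.9.
Set Σw·y/Σw = 518: (7863.9 + 499w) = 518·(14.7 + w).
Solving: w = (518·14.7 − 7863.9) / (499 − 518) = -249.3 / -19 ≈ 13.12.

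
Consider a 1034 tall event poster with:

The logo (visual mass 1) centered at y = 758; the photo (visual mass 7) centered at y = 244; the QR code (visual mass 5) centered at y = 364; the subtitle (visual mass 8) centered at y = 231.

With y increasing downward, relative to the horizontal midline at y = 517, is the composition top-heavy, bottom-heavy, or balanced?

Weights sum to 1 + 7 + 5 + 8 = 21.
Σw·y = 1·758 + 7·244 + 5·364 + 8·231 = 6134, so ȳ = 6134/21 ≈ 292.10.
292.1 vs midline 517 → top-heavy.

top-heavy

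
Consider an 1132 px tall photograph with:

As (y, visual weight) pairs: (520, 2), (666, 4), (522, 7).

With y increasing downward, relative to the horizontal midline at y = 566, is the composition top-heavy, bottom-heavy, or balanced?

balanced

Total weight = 2 + 4 + 7 = 13.
Σw·y = 2·520 + 4·666 + 7·522 = 7358, so ȳ = 7358/13 ≈ 566.00.
That equals the midline 566 — balanced.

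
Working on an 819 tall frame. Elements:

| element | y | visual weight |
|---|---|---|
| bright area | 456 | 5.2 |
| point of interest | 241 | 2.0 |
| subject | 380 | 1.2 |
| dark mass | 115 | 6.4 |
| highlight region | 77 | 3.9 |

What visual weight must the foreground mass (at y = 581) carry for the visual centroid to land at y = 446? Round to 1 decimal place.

Fixed elements: Σw = 5.2 + 2.0 + 1.2 + 6.4 + 3.9 = 18.7, Σw·y = 5.2·456 + 2.0·241 + 1.2·380 + 6.4·115 + 3.9·77 = 4345.5.
Balance at y = 446 requires (4345.5 + w·581) / (18.7 + w) = 446.
Rearranging, w·(581 − 446) = 446·18.7 − 4345.5 = 3994.7, so w ≈ 3994.7/135 = 29.59.

w ≈ 29.6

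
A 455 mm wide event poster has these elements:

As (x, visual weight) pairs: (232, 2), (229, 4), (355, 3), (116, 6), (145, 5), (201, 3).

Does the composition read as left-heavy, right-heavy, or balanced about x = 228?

left-heavy

Weights sum to 2 + 4 + 3 + 6 + 5 + 3 = 23.
Σw·x = 2·232 + 4·229 + 3·355 + 6·116 + 5·145 + 3·201 = 4469, so x̄ = 4469/23 ≈ 194.30.
Since 194.3 is left of 228, the composition reads left-heavy.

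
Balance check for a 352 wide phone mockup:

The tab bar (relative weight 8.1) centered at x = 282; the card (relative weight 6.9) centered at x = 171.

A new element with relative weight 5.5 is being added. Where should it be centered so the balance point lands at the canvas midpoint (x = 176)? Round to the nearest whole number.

x ≈ 26

After adding the new element, total weight = 8.1 + 6.9 + 5.5 = 20.5.
x: need Σw·x = 20.5·176 = 3608.0. Existing = 8.1·282 + 6.9·171 = 3464.1. Remainder 143.9 / 5.5 ≈ 26.16.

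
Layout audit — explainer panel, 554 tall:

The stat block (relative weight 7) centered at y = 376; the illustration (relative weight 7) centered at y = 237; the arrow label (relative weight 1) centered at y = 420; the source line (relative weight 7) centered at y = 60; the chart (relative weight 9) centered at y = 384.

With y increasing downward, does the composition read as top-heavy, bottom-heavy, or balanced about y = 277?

Weights sum to 7 + 7 + 1 + 7 + 9 = 31.
Σw·y = 7·376 + 7·237 + 1·420 + 7·60 + 9·384 = 8587, so ȳ = 8587/31 ≈ 277.00.
The centroid 277.00 matches the midline at 277, so the layout is balanced.

balanced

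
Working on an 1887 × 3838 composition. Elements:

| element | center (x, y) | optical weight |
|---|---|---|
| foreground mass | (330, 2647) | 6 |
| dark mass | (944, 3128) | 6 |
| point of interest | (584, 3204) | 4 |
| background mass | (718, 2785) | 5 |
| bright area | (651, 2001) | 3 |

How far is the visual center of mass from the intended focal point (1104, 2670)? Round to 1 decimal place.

Σw = 6 + 6 + 4 + 5 + 3 = 24.
Σw·x = 6·330 + 6·944 + 4·584 + 5·718 + 3·651 = 15523, so x̄ = 15523/24 ≈ 646.79.
Σw·y = 6·2647 + 6·3128 + 4·3204 + 5·2785 + 3·2001 = 67394, so ȳ = 67394/24 ≈ 2808.08.
Offset from (1104, 2670): Δx ≈ -457.21, Δy ≈ 138.08; distance = √(Δx² + Δy²) ≈ 477.60.

≈ 477.6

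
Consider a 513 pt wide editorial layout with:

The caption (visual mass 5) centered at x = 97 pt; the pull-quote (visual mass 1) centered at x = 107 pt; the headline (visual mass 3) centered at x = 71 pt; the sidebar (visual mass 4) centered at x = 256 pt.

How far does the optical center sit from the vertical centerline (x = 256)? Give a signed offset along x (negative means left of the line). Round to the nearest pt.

Σw = 5 + 1 + 3 + 4 = 13.
x: (5·97 + 1·107 + 3·71 + 4·256) / 13 = 1829 / 13 ≈ 140.69
Against x = 256, that's 140.69 − 256 = -115.31.

≈ -115 pt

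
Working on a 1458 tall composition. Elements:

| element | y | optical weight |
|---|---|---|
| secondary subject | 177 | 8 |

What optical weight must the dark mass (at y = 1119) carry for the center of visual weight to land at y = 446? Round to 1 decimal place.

Known: weight 8 with moment 8·177 = 1416.
Set Σw·y/Σw = 446: (1416 + 1119w) = 446·(8 + w).
Rearranging, w·(1119 − 446) = 446·8 − 1416 = 2152, so w ≈ 2152/673 = 3.20.

w ≈ 3.2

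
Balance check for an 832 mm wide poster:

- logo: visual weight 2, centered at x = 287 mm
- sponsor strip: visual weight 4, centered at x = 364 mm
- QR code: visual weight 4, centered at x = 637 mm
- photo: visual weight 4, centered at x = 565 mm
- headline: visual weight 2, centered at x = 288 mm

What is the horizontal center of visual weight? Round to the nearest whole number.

Total weight = 2 + 4 + 4 + 4 + 2 = 16.
x: (2·287 + 4·364 + 4·637 + 4·565 + 2·288) / 16 = 7414 / 16 ≈ 463.38

x ≈ 463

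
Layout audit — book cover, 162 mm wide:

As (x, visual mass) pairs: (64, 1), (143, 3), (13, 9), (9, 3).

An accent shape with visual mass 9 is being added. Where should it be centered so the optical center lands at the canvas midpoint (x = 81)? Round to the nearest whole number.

x ≈ 154

New total weight: (1 + 3 + 9 + 3) + 9 = 25.
Along x: (637 + 9·x) / 25 = 81 (existing moment 1·64 + 3·143 + 9·13 + 3·9 = 637) ⇒ x = (2025 − 637) / 9 ≈ 154.22.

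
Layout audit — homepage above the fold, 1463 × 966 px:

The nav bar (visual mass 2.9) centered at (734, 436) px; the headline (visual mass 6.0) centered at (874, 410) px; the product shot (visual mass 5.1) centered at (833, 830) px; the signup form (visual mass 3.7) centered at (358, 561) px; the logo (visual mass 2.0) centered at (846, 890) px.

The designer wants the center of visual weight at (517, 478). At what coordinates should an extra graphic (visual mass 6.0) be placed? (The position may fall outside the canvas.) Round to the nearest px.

(-225, 79)

New total weight: (2.9 + 6.0 + 5.1 + 3.7 + 2.0) + 6.0 = 25.7.
x: target moment 25.7×517 = 13286.9; current 2.9·734 + 6.0·874 + 5.1·833 + 3.7·358 + 2.0·846 = 14637.5; the extra graphic supplies -1350.6, so x = -1350.6/6.0 ≈ -225.10.
y: target moment 25.7×478 = 12284.6; current 2.9·436 + 6.0·410 + 5.1·830 + 3.7·561 + 2.0·890 = 11813.1; the extra graphic supplies 471.5, so y = 471.5/6.0 ≈ 78.58.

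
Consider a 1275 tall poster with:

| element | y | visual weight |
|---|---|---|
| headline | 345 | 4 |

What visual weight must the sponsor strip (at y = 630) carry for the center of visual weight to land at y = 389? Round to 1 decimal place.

Known: weight 4 with moment 4·345 = 1380.
Balance at y = 389 requires (1380 + w·630) / (4 + w) = 389.
Rearranging, w·(630 − 389) = 389·4 − 1380 = 176, so w ≈ 176/241 = 0.73.

w ≈ 0.7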